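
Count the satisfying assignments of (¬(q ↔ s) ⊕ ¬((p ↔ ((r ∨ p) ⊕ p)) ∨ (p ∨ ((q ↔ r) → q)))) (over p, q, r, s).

  p   |   q   |   r   |   s   |   φ  
----- | ----- | ----- | ----- | -----
 True |  True |  True |  True | False
 True |  True |  True | False |  True
 True |  True | False |  True | False
 True |  True | False | False |  True
 True | False |  True |  True |  True
 True | False |  True | False | False
 True | False | False |  True |  True
 True | False | False | False | False
False |  True |  True |  True | False
False |  True |  True | False |  True
False |  True | False |  True | False
False |  True | False | False |  True
False | False |  True |  True |  True
False | False |  True | False | False
False | False | False |  True |  True
False | False | False | False | False
The formula is true on 8 of the 16 rows.

8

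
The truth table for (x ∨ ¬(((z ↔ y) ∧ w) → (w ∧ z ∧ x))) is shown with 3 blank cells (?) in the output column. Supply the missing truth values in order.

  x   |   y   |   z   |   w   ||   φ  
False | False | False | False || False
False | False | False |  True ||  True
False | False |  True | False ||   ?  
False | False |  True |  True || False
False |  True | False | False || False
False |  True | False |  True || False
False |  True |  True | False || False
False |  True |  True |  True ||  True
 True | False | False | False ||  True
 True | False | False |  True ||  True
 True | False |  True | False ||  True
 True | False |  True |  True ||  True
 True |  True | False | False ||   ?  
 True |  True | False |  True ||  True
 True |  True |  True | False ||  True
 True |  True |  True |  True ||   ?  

Row x=False, y=False, z=True, w=False: ¬(((z ↔ y) ∧ w) → (w ∧ z ∧ x)) = False, so the formula = False.
Row x=True, y=True, z=False, w=False: ¬(((z ↔ y) ∧ w) → (w ∧ z ∧ x)) = False, so the formula = True.
Row x=True, y=True, z=True, w=True: ¬(((z ↔ y) ∧ w) → (w ∧ z ∧ x)) = False, so the formula = True.

False, True, True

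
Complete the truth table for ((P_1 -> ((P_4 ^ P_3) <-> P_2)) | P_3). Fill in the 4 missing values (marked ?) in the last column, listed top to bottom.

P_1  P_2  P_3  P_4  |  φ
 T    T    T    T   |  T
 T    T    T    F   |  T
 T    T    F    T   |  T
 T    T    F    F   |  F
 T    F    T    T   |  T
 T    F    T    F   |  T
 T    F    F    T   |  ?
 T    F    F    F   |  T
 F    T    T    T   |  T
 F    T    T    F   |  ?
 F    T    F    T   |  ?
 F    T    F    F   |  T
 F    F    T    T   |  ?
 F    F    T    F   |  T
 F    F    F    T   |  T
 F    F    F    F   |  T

Row P_1=T, P_2=F, P_3=F, P_4=T: (P_1 -> ((P_4 ^ P_3) <-> P_2)) = F, so the formula = F.
Row P_1=F, P_2=T, P_3=T, P_4=F: (P_1 -> ((P_4 ^ P_3) <-> P_2)) = T, so the formula = T.
Row P_1=F, P_2=T, P_3=F, P_4=T: (P_1 -> ((P_4 ^ P_3) <-> P_2)) = T, so the formula = T.
Row P_1=F, P_2=F, P_3=T, P_4=T: (P_1 -> ((P_4 ^ P_3) <-> P_2)) = T, so the formula = T.

F, T, T, T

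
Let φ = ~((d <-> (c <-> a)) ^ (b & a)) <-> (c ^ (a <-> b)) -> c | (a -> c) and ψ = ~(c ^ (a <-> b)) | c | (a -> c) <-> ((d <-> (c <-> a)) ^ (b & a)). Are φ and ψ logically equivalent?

not equivalent

a | b | c | d || φ | ψ
T | T | T | T || T | F
T | T | T | F || F | T
T | T | F | T || T | F
T | T | F | F || F | T
T | F | T | T || F | T
T | F | T | F || T | F
T | F | F | T || T | F
T | F | F | F || F | T
F | T | T | T || T | F
F | T | T | F || F | T
F | T | F | T || F | T
F | T | F | F || T | F
F | F | T | T || T | F
F | F | T | F || F | T
F | F | F | T || F | T
F | F | F | F || T | F
The columns differ at a=T, b=T, c=T, d=T (φ=T, ψ=F), so they are not equivalent.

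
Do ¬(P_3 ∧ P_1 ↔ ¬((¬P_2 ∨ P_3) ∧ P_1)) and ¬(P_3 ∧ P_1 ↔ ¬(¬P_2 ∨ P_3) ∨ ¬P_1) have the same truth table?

P_1 | P_2 | P_3 || φ | ψ
 0  |  0  |  0  || 1 | 1
 0  |  0  |  1  || 1 | 1
 0  |  1  |  0  || 1 | 1
 0  |  1  |  1  || 1 | 1
 1  |  0  |  0  || 0 | 0
 1  |  0  |  1  || 1 | 1
 1  |  1  |  0  || 1 | 1
 1  |  1  |  1  || 1 | 1
The columns for φ and ψ agree on every row, so they are logically equivalent.

equivalent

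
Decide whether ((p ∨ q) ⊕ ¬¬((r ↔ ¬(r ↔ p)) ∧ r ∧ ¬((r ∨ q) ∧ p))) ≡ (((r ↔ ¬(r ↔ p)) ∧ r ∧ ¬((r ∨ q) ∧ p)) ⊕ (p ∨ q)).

equivalent

p  q  r  |  φ  ψ
F  F  F  |  F  F
F  F  T  |  T  T
F  T  F  |  T  T
F  T  T  |  F  F
T  F  F  |  T  T
T  F  T  |  T  T
T  T  F  |  T  T
T  T  T  |  T  T
The columns for φ and ψ agree on every row, so they are logically equivalent.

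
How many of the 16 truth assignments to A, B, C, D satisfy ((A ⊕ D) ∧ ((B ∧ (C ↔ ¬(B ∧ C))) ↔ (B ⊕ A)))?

A | B | C | D | (A ⊕ D) | (B ∧ C) | ¬(B ∧ C) | (C ↔ ¬(B ∧ C)) | (B ∧ (C ↔ ¬(B ∧ C))) | (B ⊕ A) | φ
- | - | - | - | ------- | ------- | -------- | -------------- | -------------------- | ------- | -
T | T | T | T |    F    |    T    |    F     |       F        |          F           |    F    | F
T | T | T | F |    T    |    T    |    F     |       F        |          F           |    F    | T
T | T | F | T |    F    |    F    |    T     |       F        |          F           |    F    | F
T | T | F | F |    T    |    F    |    T     |       F        |          F           |    F    | T
T | F | T | T |    F    |    F    |    T     |       T        |          F           |    T    | F
T | F | T | F |    T    |    F    |    T     |       T        |          F           |    T    | F
T | F | F | T |    F    |    F    |    T     |       F        |          F           |    T    | F
T | F | F | F |    T    |    F    |    T     |       F        |          F           |    T    | F
F | T | T | T |    T    |    T    |    F     |       F        |          F           |    T    | F
F | T | T | F |    F    |    T    |    F     |       F        |          F           |    T    | F
F | T | F | T |    T    |    F    |    T     |       F        |          F           |    T    | F
F | T | F | F |    F    |    F    |    T     |       F        |          F           |    T    | F
F | F | T | T |    T    |    F    |    T     |       T        |          F           |    F    | T
F | F | T | F |    F    |    F    |    T     |       T        |          F           |    F    | F
F | F | F | T |    T    |    F    |    T     |       F        |          F           |    F    | T
F | F | F | F |    F    |    F    |    T     |       F        |          F           |    F    | F
The formula is true on 4 of the 16 rows.

4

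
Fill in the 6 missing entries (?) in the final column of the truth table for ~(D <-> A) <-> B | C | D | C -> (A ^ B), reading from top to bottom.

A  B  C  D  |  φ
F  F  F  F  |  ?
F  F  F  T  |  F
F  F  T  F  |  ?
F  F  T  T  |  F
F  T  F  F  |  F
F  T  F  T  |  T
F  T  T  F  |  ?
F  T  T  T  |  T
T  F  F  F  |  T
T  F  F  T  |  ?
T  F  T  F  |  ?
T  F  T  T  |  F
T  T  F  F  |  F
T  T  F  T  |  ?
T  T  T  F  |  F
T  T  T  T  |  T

Row A=F, B=F, C=F, D=F: ~(D <-> A) = F, (B | C | D | C -> (A ^ B)) = T, so the formula = F.
Row A=F, B=F, C=T, D=F: ~(D <-> A) = F, (B | C | D | C -> (A ^ B)) = F, so the formula = T.
Row A=F, B=T, C=T, D=F: ~(D <-> A) = F, (B | C | D | C -> (A ^ B)) = T, so the formula = F.
Row A=T, B=F, C=F, D=T: ~(D <-> A) = F, (B | C | D | C -> (A ^ B)) = T, so the formula = F.
Row A=T, B=F, C=T, D=F: ~(D <-> A) = T, (B | C | D | C -> (A ^ B)) = T, so the formula = T.
Row A=T, B=T, C=F, D=T: ~(D <-> A) = F, (B | C | D | C -> (A ^ B)) = F, so the formula = T.

F, T, F, F, T, T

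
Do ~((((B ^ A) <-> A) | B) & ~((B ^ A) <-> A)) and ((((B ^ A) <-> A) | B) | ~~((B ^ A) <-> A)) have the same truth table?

A | B | φ | ψ
- | - | - | -
F | F | T | T
F | T | F | T
T | F | T | T
T | T | F | T
The columns differ at A=F, B=T (φ=F, ψ=T), so they are not equivalent.

not equivalent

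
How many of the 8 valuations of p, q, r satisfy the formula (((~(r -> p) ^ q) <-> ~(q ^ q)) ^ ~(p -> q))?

  p   |   q   |   r   || (r -> p) | ~(r -> p) | (~(r -> p) ^ q) | (q ^ q) | ~(q ^ q) | (p -> q) | ~(p -> q) |   φ  
False | False | False ||   True   |   False   |      False      |  False  |   True   |   True   |   False   | False
False | False |  True ||  False   |    True   |       True      |  False  |   True   |   True   |   False   |  True
False |  True | False ||   True   |   False   |       True      |  False  |   True   |   True   |   False   |  True
False |  True |  True ||  False   |    True   |      False      |  False  |   True   |   True   |   False   | False
 True | False | False ||   True   |   False   |      False      |  False  |   True   |  False   |    True   |  True
 True | False |  True ||   True   |   False   |      False      |  False  |   True   |  False   |    True   |  True
 True |  True | False ||   True   |   False   |       True      |  False  |   True   |   True   |   False   |  True
 True |  True |  True ||   True   |   False   |       True      |  False  |   True   |   True   |   False   |  True
The formula is true on 6 of the 8 rows.

6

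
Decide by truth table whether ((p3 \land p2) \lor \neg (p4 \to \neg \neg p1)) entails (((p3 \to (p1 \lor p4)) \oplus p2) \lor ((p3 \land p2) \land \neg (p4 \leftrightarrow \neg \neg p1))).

p1  p2  p3  p4  |  φ  ψ
0   0   0   0   |  0  1
0   0   0   1   |  1  1
0   0   1   0   |  0  0
0   0   1   1   |  1  1
0   1   0   0   |  0  0
0   1   0   1   |  1  0
0   1   1   0   |  1  1
0   1   1   1   |  1  1
1   0   0   0   |  0  1
1   0   0   1   |  0  1
1   0   1   0   |  0  1
1   0   1   1   |  0  1
1   1   0   0   |  0  0
1   1   0   1   |  0  0
1   1   1   0   |  1  1
1   1   1   1   |  1  0
At p1=0, p2=1, p3=0, p4=1 we have φ true but ψ false, so φ does not entail ψ.

no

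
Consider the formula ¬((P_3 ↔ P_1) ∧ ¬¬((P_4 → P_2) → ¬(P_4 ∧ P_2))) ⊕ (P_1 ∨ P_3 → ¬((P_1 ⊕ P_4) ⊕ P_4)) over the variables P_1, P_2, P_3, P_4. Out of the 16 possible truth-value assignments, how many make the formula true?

P_1 | P_2 | P_3 | P_4 || φ
 F  |  F  |  F  |  F  || T
 F  |  F  |  F  |  T  || T
 F  |  F  |  T  |  F  || F
 F  |  F  |  T  |  T  || F
 F  |  T  |  F  |  F  || T
 F  |  T  |  F  |  T  || F
 F  |  T  |  T  |  F  || F
 F  |  T  |  T  |  T  || F
 T  |  F  |  F  |  F  || T
 T  |  F  |  F  |  T  || T
 T  |  F  |  T  |  F  || F
 T  |  F  |  T  |  T  || F
 T  |  T  |  F  |  F  || T
 T  |  T  |  F  |  T  || T
 T  |  T  |  T  |  F  || F
 T  |  T  |  T  |  T  || T
The formula is true on 8 of the 16 rows.

8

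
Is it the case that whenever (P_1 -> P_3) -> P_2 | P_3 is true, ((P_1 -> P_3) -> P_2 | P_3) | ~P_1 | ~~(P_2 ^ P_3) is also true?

P_1 | P_2 | P_3 || φ | ψ
 T  |  T  |  T  || T | T
 T  |  T  |  F  || T | T
 T  |  F  |  T  || T | T
 T  |  F  |  F  || T | T
 F  |  T  |  T  || T | T
 F  |  T  |  F  || T | T
 F  |  F  |  T  || T | T
 F  |  F  |  F  || F | T
In every row where φ is true, ψ is also true, so φ ⊨ ψ.

yes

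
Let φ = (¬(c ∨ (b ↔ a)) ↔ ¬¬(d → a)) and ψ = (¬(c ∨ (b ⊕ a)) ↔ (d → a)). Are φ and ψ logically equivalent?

not equivalent

a  b  c  d  |  φ  ψ
F  F  F  F  |  F  T
F  F  F  T  |  T  F
F  F  T  F  |  F  F
F  F  T  T  |  T  T
F  T  F  F  |  T  F
F  T  F  T  |  F  T
F  T  T  F  |  F  F
F  T  T  T  |  T  T
T  F  F  F  |  T  F
T  F  F  T  |  T  F
T  F  T  F  |  F  F
T  F  T  T  |  F  F
T  T  F  F  |  F  T
T  T  F  T  |  F  T
T  T  T  F  |  F  F
T  T  T  T  |  F  F
The columns differ at a=F, b=F, c=F, d=F (φ=F, ψ=T), so they are not equivalent.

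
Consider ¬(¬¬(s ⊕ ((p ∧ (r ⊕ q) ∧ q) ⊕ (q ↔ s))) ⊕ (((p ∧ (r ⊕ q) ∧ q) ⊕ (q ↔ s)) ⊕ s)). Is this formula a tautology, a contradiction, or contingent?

tautology

p  q  r  s  |  (r ⊕ q)  ((r ⊕ q) ∧ q)  (p ∧ ((r ⊕ q) ∧ q))  (q ↔ s)  φ
T  T  T  T  |     F           F                 F              T     T
T  T  T  F  |     F           F                 F              F     T
T  T  F  T  |     T           T                 T              T     T
T  T  F  F  |     T           T                 T              F     T
T  F  T  T  |     T           F                 F              F     T
T  F  T  F  |     T           F                 F              T     T
T  F  F  T  |     F           F                 F              F     T
T  F  F  F  |     F           F                 F              T     T
F  T  T  T  |     F           F                 F              T     T
F  T  T  F  |     F           F                 F              F     T
F  T  F  T  |     T           T                 F              T     T
F  T  F  F  |     T           T                 F              F     T
F  F  T  T  |     T           F                 F              F     T
F  F  T  F  |     T           F                 F              T     T
F  F  F  T  |     F           F                 F              F     T
F  F  F  F  |     F           F                 F              T     T
Every row is T, so the formula is a tautology.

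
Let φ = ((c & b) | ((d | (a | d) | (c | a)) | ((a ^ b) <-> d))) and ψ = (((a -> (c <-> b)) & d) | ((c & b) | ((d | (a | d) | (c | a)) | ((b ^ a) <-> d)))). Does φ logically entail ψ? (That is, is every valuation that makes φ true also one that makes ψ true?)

a  b  c  d  |  φ  ψ
T  T  T  T  |  T  T
T  T  T  F  |  T  T
T  T  F  T  |  T  T
T  T  F  F  |  T  T
T  F  T  T  |  T  T
T  F  T  F  |  T  T
T  F  F  T  |  T  T
T  F  F  F  |  T  T
F  T  T  T  |  T  T
F  T  T  F  |  T  T
F  T  F  T  |  T  T
F  T  F  F  |  F  F
F  F  T  T  |  T  T
F  F  T  F  |  T  T
F  F  F  T  |  T  T
F  F  F  F  |  T  T
In every row where φ is true, ψ is also true, so φ ⊨ ψ.

yes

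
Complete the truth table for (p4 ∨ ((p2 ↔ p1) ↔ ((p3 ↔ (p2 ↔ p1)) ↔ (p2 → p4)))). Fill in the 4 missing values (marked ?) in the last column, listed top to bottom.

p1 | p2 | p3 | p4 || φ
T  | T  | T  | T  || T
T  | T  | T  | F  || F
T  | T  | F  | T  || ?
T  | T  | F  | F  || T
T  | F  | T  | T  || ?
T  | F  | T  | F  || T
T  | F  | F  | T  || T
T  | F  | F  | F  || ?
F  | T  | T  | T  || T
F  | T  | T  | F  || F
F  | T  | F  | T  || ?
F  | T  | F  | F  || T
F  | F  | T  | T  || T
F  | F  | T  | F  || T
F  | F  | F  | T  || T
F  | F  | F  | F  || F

T, T, F, T

Row p1=T, p2=T, p3=F, p4=T: ((p2 ↔ p1) ↔ ((p3 ↔ (p2 ↔ p1)) ↔ (p2 → p4))) = F, so the formula = T.
Row p1=T, p2=F, p3=T, p4=T: ((p2 ↔ p1) ↔ ((p3 ↔ (p2 ↔ p1)) ↔ (p2 → p4))) = T, so the formula = T.
Row p1=T, p2=F, p3=F, p4=F: ((p2 ↔ p1) ↔ ((p3 ↔ (p2 ↔ p1)) ↔ (p2 → p4))) = F, so the formula = F.
Row p1=F, p2=T, p3=F, p4=T: ((p2 ↔ p1) ↔ ((p3 ↔ (p2 ↔ p1)) ↔ (p2 → p4))) = F, so the formula = T.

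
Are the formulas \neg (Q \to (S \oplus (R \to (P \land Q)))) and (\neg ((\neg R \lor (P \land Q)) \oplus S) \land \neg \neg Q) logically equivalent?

P  Q  R  S  |  φ  ψ
T  T  T  T  |  T  T
T  T  T  F  |  F  F
T  T  F  T  |  T  T
T  T  F  F  |  F  F
T  F  T  T  |  F  F
T  F  T  F  |  F  F
T  F  F  T  |  F  F
T  F  F  F  |  F  F
F  T  T  T  |  F  F
F  T  T  F  |  T  T
F  T  F  T  |  T  T
F  T  F  F  |  F  F
F  F  T  T  |  F  F
F  F  T  F  |  F  F
F  F  F  T  |  F  F
F  F  F  F  |  F  F
The columns for φ and ψ agree on every row, so they are logically equivalent.

equivalent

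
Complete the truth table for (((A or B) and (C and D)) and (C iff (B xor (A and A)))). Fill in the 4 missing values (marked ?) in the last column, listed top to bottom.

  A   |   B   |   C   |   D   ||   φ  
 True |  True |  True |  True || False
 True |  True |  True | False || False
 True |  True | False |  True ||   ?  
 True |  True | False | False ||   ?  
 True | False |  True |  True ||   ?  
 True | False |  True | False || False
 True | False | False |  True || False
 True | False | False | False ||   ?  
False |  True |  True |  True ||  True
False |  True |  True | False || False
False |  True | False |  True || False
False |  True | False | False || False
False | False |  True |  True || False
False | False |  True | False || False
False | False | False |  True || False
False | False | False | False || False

False, False, True, False

Row A=True, B=True, C=False, D=True: ((A or B) and (C and D)) = False, (C iff (B xor (A and A))) = True, so the formula = False.
Row A=True, B=True, C=False, D=False: ((A or B) and (C and D)) = False, (C iff (B xor (A and A))) = True, so the formula = False.
Row A=True, B=False, C=True, D=True: ((A or B) and (C and D)) = True, (C iff (B xor (A and A))) = True, so the formula = True.
Row A=True, B=False, C=False, D=False: ((A or B) and (C and D)) = False, (C iff (B xor (A and A))) = False, so the formula = False.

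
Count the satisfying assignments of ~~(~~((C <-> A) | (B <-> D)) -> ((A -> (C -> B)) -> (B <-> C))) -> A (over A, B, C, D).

A  B  C  D     (C <-> A)  (B <-> D)  ((C <-> A) | (B <-> D))  ~((C <-> A) | (B <-> D))  ~~((C <-> A) | (B <-> D))  (C -> B)  (A -> (C -> B))  (B <-> C)  φ
F  F  F  F         T          T                 T                        F                          T                 T             T             T      F
F  F  F  T         T          F                 T                        F                          T                 T             T             T      F
F  F  T  F         F          T                 T                        F                          T                 F             T             F      T
F  F  T  T         F          F                 F                        T                          F                 F             T             F      F
F  T  F  F         T          F                 T                        F                          T                 T             T             F      T
F  T  F  T         T          T                 T                        F                          T                 T             T             F      T
F  T  T  F         F          F                 F                        T                          F                 T             T             T      F
F  T  T  T         F          T                 T                        F                          T                 T             T             T      F
T  F  F  F         F          T                 T                        F                          T                 T             T             T      T
T  F  F  T         F          F                 F                        T                          F                 T             T             T      T
T  F  T  F         T          T                 T                        F                          T                 F             F             F      T
T  F  T  T         T          F                 T                        F                          T                 F             F             F      T
T  T  F  F         F          F                 F                        T                          F                 T             T             F      T
T  T  F  T         F          T                 T                        F                          T                 T             T             F      T
T  T  T  F         T          F                 T                        F                          T                 T             T             T      T
T  T  T  T         T          T                 T                        F                          T                 T             T             T      T
The formula is true on 11 of the 16 rows.

11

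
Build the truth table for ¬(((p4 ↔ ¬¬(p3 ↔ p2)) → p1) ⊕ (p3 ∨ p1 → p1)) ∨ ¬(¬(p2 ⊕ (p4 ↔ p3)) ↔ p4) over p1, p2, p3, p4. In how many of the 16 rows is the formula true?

14

p1  p2  p3  p4  |  (p3 ↔ p2)  ¬(p3 ↔ p2)  ¬¬(p3 ↔ p2)  (p4 ↔ ¬¬(p3 ↔ p2))  ((p4 ↔ ¬¬(p3 ↔ p2)) → p1)  (p3 ∨ p1)  ((p3 ∨ p1) → p1)  (p4 ↔ p3)  (p2 ⊕ (p4 ↔ p3))  ¬(p2 ⊕ (p4 ↔ p3))  (¬(p2 ⊕ (p4 ↔ p3)) ↔ p4)  ¬(¬(p2 ⊕ (p4 ↔ p3)) ↔ p4)  φ
F   F   F   F   |      T          F            T               F                       T                  F             T              T             T                  F                     T                          F              T
F   F   F   T   |      T          F            T               T                       F                  F             T              F             F                  T                     T                          F              F
F   F   T   F   |      F          T            F               T                       F                  T             F              F             F                  T                     F                          T              T
F   F   T   T   |      F          T            F               F                       T                  T             F              T             T                  F                     F                          T              T
F   T   F   F   |      F          T            F               T                       F                  F             T              T             F                  T                     F                          T              T
F   T   F   T   |      F          T            F               F                       T                  F             T              F             T                  F                     F                          T              T
F   T   T   F   |      T          F            T               F                       T                  T             F              F             T                  F                     T                          F              F
F   T   T   T   |      T          F            T               T                       F                  T             F              T             F                  T                     T                          F              T
T   F   F   F   |      T          F            T               F                       T                  T             T              T             T                  F                     T                          F              T
T   F   F   T   |      T          F            T               T                       T                  T             T              F             F                  T                     T                          F              T
T   F   T   F   |      F          T            F               T                       T                  T             T              F             F                  T                     F                          T              T
T   F   T   T   |      F          T            F               F                       T                  T             T              T             T                  F                     F                          T              T
T   T   F   F   |      F          T            F               T                       T                  T             T              T             F                  T                     F                          T              T
T   T   F   T   |      F          T            F               F                       T                  T             T              F             T                  F                     F                          T              T
T   T   T   F   |      T          F            T               F                       T                  T             T              F             T                  F                     T                          F              T
T   T   T   T   |      T          F            T               T                       T                  T             T              T             F                  T                     T                          F              T
The formula is true on 14 of the 16 rows.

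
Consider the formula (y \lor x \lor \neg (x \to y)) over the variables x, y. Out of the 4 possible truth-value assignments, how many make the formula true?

3

x | y || (y \lor x \lor \neg (x \to y))
F | F ||               F               
F | T ||               T               
T | F ||               T               
T | T ||               T               
The formula is true on 3 of the 4 rows.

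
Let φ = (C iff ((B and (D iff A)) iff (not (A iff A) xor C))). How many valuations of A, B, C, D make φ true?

4

  A      B      C      D    |  (D iff A)  (B and (D iff A))  (A iff A)  not (A iff A)  (not (A iff A) xor C)    φ  
 True   True   True   True  |     True           True           True        False               True           True
 True   True   True  False  |    False          False           True        False               True          False
 True   True  False   True  |     True           True           True        False              False           True
 True   True  False  False  |    False          False           True        False              False          False
 True  False   True   True  |     True          False           True        False               True          False
 True  False   True  False  |    False          False           True        False               True          False
 True  False  False   True  |     True          False           True        False              False          False
 True  False  False  False  |    False          False           True        False              False          False
False   True   True   True  |    False          False           True        False               True          False
False   True   True  False  |     True           True           True        False               True           True
False   True  False   True  |    False          False           True        False              False          False
False   True  False  False  |     True           True           True        False              False           True
False  False   True   True  |    False          False           True        False               True          False
False  False   True  False  |     True          False           True        False               True          False
False  False  False   True  |    False          False           True        False              False          False
False  False  False  False  |     True          False           True        False              False          False
The formula is true on 4 of the 16 rows.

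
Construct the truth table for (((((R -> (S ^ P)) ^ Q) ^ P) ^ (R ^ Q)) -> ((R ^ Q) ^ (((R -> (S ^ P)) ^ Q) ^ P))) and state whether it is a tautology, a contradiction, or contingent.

tautology

  P   |   Q   |   R   |   S   ||   φ  
 True |  True |  True |  True ||  True
 True |  True |  True | False ||  True
 True |  True | False |  True ||  True
 True |  True | False | False ||  True
 True | False |  True |  True ||  True
 True | False |  True | False ||  True
 True | False | False |  True ||  True
 True | False | False | False ||  True
False |  True |  True |  True ||  True
False |  True |  True | False ||  True
False |  True | False |  True ||  True
False |  True | False | False ||  True
False | False |  True |  True ||  True
False | False |  True | False ||  True
False | False | False |  True ||  True
False | False | False | False ||  True
Every row is True, so the formula is a tautology.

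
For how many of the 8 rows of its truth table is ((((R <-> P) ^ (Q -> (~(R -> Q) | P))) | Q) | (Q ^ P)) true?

7

P  Q  R     (R <-> P)  (R -> Q)  ~(R -> Q)  (~(R -> Q) | P)  (Q -> (~(R -> Q) | P))  (Q ^ P)  φ
F  F  F         T         T          F             F                   T                F     F
F  F  T         F         F          T             T                   T                F     T
F  T  F         T         T          F             F                   F                T     T
F  T  T         F         T          F             F                   F                T     T
T  F  F         F         T          F             T                   T                T     T
T  F  T         T         F          T             T                   T                T     T
T  T  F         F         T          F             T                   T                F     T
T  T  T         T         T          F             T                   T                F     T
The formula is true on 7 of the 8 rows.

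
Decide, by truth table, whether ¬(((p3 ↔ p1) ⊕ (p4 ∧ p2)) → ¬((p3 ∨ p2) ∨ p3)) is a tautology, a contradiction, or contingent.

contingent

p1  p2  p3  p4  |  (p3 ↔ p1)  (p4 ∧ p2)  ((p3 ↔ p1) ⊕ (p4 ∧ p2))  (p3 ∨ p2)  ((p3 ∨ p2) ∨ p3)  ¬((p3 ∨ p2) ∨ p3)  φ
1   1   1   1   |      1          1                 0                 1             1                  0          0
1   1   1   0   |      1          0                 1                 1             1                  0          1
1   1   0   1   |      0          1                 1                 1             1                  0          1
1   1   0   0   |      0          0                 0                 1             1                  0          0
1   0   1   1   |      1          0                 1                 1             1                  0          1
1   0   1   0   |      1          0                 1                 1             1                  0          1
1   0   0   1   |      0          0                 0                 0             0                  1          0
1   0   0   0   |      0          0                 0                 0             0                  1          0
0   1   1   1   |      0          1                 1                 1             1                  0          1
0   1   1   0   |      0          0                 0                 1             1                  0          0
0   1   0   1   |      1          1                 0                 1             1                  0          0
0   1   0   0   |      1          0                 1                 1             1                  0          1
0   0   1   1   |      0          0                 0                 1             1                  0          0
0   0   1   0   |      0          0                 0                 1             1                  0          0
0   0   0   1   |      1          0                 1                 0             0                  1          0
0   0   0   0   |      1          0                 1                 0             0                  1          0
6 of 16 rows are 1, so the formula is contingent.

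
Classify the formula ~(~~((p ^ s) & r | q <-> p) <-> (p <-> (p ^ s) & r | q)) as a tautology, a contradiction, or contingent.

contradiction

p | q | r | s | φ
- | - | - | - | -
T | T | T | T | F
T | T | T | F | F
T | T | F | T | F
T | T | F | F | F
T | F | T | T | F
T | F | T | F | F
T | F | F | T | F
T | F | F | F | F
F | T | T | T | F
F | T | T | F | F
F | T | F | T | F
F | T | F | F | F
F | F | T | T | F
F | F | T | F | F
F | F | F | T | F
F | F | F | F | F
Every row is F, so the formula is a contradiction.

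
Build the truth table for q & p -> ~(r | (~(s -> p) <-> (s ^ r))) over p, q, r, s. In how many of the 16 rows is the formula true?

p | q | r | s | φ
- | - | - | - | -
0 | 0 | 0 | 0 | 1
0 | 0 | 0 | 1 | 1
0 | 0 | 1 | 0 | 1
0 | 0 | 1 | 1 | 1
0 | 1 | 0 | 0 | 1
0 | 1 | 0 | 1 | 1
0 | 1 | 1 | 0 | 1
0 | 1 | 1 | 1 | 1
1 | 0 | 0 | 0 | 1
1 | 0 | 0 | 1 | 1
1 | 0 | 1 | 0 | 1
1 | 0 | 1 | 1 | 1
1 | 1 | 0 | 0 | 0
1 | 1 | 0 | 1 | 1
1 | 1 | 1 | 0 | 0
1 | 1 | 1 | 1 | 0
The formula is true on 13 of the 16 rows.

13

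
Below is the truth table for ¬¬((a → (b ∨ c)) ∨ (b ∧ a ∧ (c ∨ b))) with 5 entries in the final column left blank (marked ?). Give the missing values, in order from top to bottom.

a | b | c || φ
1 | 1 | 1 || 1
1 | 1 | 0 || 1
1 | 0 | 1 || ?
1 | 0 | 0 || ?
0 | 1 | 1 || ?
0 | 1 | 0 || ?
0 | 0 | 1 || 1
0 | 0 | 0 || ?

1, 0, 1, 1, 1

Row a=1, b=0, c=1: ((a → (b ∨ c)) ∨ (b ∧ a ∧ (c ∨ b))) = 1, ¬((a → (b ∨ c)) ∨ (b ∧ a ∧ (c ∨ b))) = 0, so the formula = 1.
Row a=1, b=0, c=0: ((a → (b ∨ c)) ∨ (b ∧ a ∧ (c ∨ b))) = 0, ¬((a → (b ∨ c)) ∨ (b ∧ a ∧ (c ∨ b))) = 1, so the formula = 0.
Row a=0, b=1, c=1: ((a → (b ∨ c)) ∨ (b ∧ a ∧ (c ∨ b))) = 1, ¬((a → (b ∨ c)) ∨ (b ∧ a ∧ (c ∨ b))) = 0, so the formula = 1.
Row a=0, b=1, c=0: ((a → (b ∨ c)) ∨ (b ∧ a ∧ (c ∨ b))) = 1, ¬((a → (b ∨ c)) ∨ (b ∧ a ∧ (c ∨ b))) = 0, so the formula = 1.
Row a=0, b=0, c=0: ((a → (b ∨ c)) ∨ (b ∧ a ∧ (c ∨ b))) = 1, ¬((a → (b ∨ c)) ∨ (b ∧ a ∧ (c ∨ b))) = 0, so the formula = 1.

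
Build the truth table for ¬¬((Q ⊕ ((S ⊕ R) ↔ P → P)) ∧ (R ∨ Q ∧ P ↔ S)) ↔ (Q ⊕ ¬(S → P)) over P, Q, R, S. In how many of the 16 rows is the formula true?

P | Q | R | S || φ
T | T | T | T || T
T | T | T | F || F
T | T | F | T || F
T | T | F | F || F
T | F | T | T || T
T | F | T | F || T
T | F | F | T || T
T | F | F | F || T
F | T | T | T || F
F | T | T | F || F
F | T | F | T || T
F | T | F | F || T
F | F | T | T || F
F | F | T | F || T
F | F | F | T || F
F | F | F | F || T
The formula is true on 9 of the 16 rows.

9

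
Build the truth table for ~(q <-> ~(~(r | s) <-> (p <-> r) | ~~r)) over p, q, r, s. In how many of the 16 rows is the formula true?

8

p | q | r | s || φ
T | T | T | T || F
T | T | T | F || F
T | T | F | T || T
T | T | F | F || F
T | F | T | T || T
T | F | T | F || T
T | F | F | T || F
T | F | F | F || T
F | T | T | T || F
F | T | T | F || F
F | T | F | T || F
F | T | F | F || T
F | F | T | T || T
F | F | T | F || T
F | F | F | T || T
F | F | F | F || F
The formula is true on 8 of the 16 rows.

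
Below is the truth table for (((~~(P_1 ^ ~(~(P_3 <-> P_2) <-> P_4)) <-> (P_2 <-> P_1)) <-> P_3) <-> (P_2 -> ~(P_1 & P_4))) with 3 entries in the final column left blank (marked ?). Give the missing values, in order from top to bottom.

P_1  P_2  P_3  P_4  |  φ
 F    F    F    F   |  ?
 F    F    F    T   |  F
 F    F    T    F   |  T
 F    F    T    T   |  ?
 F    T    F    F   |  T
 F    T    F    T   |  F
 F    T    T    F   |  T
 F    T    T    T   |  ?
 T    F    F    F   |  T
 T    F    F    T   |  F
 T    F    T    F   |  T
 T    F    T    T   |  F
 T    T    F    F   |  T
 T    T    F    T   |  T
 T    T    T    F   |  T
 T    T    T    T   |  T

Row P_1=F, P_2=F, P_3=F, P_4=F: ((~~(P_1 ^ ~(~(P_3 <-> P_2) <-> P_4)) <-> (P_2 <-> P_1)) <-> P_3) = T, (P_2 -> ~(P_1 & P_4)) = T, so the formula = T.
Row P_1=F, P_2=F, P_3=T, P_4=T: ((~~(P_1 ^ ~(~(P_3 <-> P_2) <-> P_4)) <-> (P_2 <-> P_1)) <-> P_3) = F, (P_2 -> ~(P_1 & P_4)) = T, so the formula = F.
Row P_1=F, P_2=T, P_3=T, P_4=T: ((~~(P_1 ^ ~(~(P_3 <-> P_2) <-> P_4)) <-> (P_2 <-> P_1)) <-> P_3) = F, (P_2 -> ~(P_1 & P_4)) = T, so the formula = F.

T, F, F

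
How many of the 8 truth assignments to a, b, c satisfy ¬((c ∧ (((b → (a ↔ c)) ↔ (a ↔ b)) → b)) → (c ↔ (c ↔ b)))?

1

a  b  c  |  φ
T  T  T  |  F
T  T  F  |  F
T  F  T  |  T
T  F  F  |  F
F  T  T  |  F
F  T  F  |  F
F  F  T  |  F
F  F  F  |  F
The formula is true on 1 of the 8 rows.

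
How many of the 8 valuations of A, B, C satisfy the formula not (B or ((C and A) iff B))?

1

A | B | C || not (B or ((C and A) iff B))
1 | 1 | 1 ||              0              
1 | 1 | 0 ||              0              
1 | 0 | 1 ||              1              
1 | 0 | 0 ||              0              
0 | 1 | 1 ||              0              
0 | 1 | 0 ||              0              
0 | 0 | 1 ||              0              
0 | 0 | 0 ||              0              
The formula is true on 1 of the 8 rows.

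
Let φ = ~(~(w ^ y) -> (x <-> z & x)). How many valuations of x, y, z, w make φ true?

2

x | y | z | w | (w ^ y) | ~(w ^ y) | (z & x) | (x <-> (z & x)) | ~(~(w ^ y) -> (x <-> (z & x)))
- | - | - | - | ------- | -------- | ------- | --------------- | ------------------------------
1 | 1 | 1 | 1 |    0    |    1     |    1    |        1        |               0               
1 | 1 | 1 | 0 |    1    |    0     |    1    |        1        |               0               
1 | 1 | 0 | 1 |    0    |    1     |    0    |        0        |               1               
1 | 1 | 0 | 0 |    1    |    0     |    0    |        0        |               0               
1 | 0 | 1 | 1 |    1    |    0     |    1    |        1        |               0               
1 | 0 | 1 | 0 |    0    |    1     |    1    |        1        |               0               
1 | 0 | 0 | 1 |    1    |    0     |    0    |        0        |               0               
1 | 0 | 0 | 0 |    0    |    1     |    0    |        0        |               1               
0 | 1 | 1 | 1 |    0    |    1     |    0    |        1        |               0               
0 | 1 | 1 | 0 |    1    |    0     |    0    |        1        |               0               
0 | 1 | 0 | 1 |    0    |    1     |    0    |        1        |               0               
0 | 1 | 0 | 0 |    1    |    0     |    0    |        1        |               0               
0 | 0 | 1 | 1 |    1    |    0     |    0    |        1        |               0               
0 | 0 | 1 | 0 |    0    |    1     |    0    |        1        |               0               
0 | 0 | 0 | 1 |    1    |    0     |    0    |        1        |               0               
0 | 0 | 0 | 0 |    0    |    1     |    0    |        1        |               0               
The formula is true on 2 of the 16 rows.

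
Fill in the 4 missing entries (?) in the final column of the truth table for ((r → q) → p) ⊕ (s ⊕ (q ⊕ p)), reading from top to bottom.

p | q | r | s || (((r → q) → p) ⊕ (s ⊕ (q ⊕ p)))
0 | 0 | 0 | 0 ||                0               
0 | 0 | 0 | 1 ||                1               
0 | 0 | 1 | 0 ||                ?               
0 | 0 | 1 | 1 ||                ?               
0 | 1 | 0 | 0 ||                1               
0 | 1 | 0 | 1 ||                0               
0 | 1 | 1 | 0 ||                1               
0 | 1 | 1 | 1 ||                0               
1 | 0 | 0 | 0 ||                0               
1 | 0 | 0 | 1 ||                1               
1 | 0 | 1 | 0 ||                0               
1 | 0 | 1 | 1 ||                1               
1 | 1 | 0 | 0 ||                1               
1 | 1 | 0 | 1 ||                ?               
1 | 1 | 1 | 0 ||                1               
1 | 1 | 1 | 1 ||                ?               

Row p=0, q=0, r=1, s=0: ((r → q) → p) = 1, (s ⊕ (q ⊕ p)) = 0, so (((r → q) → p) ⊕ (s ⊕ (q ⊕ p))) = 1.
Row p=0, q=0, r=1, s=1: ((r → q) → p) = 1, (s ⊕ (q ⊕ p)) = 1, so (((r → q) → p) ⊕ (s ⊕ (q ⊕ p))) = 0.
Row p=1, q=1, r=0, s=1: ((r → q) → p) = 1, (s ⊕ (q ⊕ p)) = 1, so (((r → q) → p) ⊕ (s ⊕ (q ⊕ p))) = 0.
Row p=1, q=1, r=1, s=1: ((r → q) → p) = 1, (s ⊕ (q ⊕ p)) = 1, so (((r → q) → p) ⊕ (s ⊕ (q ⊕ p))) = 0.

1, 0, 0, 0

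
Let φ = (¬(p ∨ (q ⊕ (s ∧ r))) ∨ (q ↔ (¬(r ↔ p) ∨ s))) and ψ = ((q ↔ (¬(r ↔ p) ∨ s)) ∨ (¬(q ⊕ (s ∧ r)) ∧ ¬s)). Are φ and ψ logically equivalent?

not equivalent

p | q | r | s | φ | ψ
- | - | - | - | - | -
F | F | F | F | T | T
F | F | F | T | T | F
F | F | T | F | T | T
F | F | T | T | F | F
F | T | F | F | F | F
F | T | F | T | T | T
F | T | T | F | T | T
F | T | T | T | T | T
T | F | F | F | F | T
T | F | F | T | F | F
T | F | T | F | T | T
T | F | T | T | F | F
T | T | F | F | T | T
T | T | F | T | T | T
T | T | T | F | F | F
T | T | T | T | T | T
The columns differ at p=F, q=F, r=F, s=T (φ=T, ψ=F), so they are not equivalent.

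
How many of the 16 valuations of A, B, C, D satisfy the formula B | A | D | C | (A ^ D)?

15

  A      B      C      D       (A ^ D)  (A | D | C | (A ^ D))  (B | (A | D | C | (A ^ D)))
 True   True   True   True      False            True                      True           
 True   True   True  False       True            True                      True           
 True   True  False   True      False            True                      True           
 True   True  False  False       True            True                      True           
 True  False   True   True      False            True                      True           
 True  False   True  False       True            True                      True           
 True  False  False   True      False            True                      True           
 True  False  False  False       True            True                      True           
False   True   True   True       True            True                      True           
False   True   True  False      False            True                      True           
False   True  False   True       True            True                      True           
False   True  False  False      False           False                      True           
False  False   True   True       True            True                      True           
False  False   True  False      False            True                      True           
False  False  False   True       True            True                      True           
False  False  False  False      False           False                     False           
The formula is true on 15 of the 16 rows.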